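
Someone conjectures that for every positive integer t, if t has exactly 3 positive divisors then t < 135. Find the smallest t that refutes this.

We need the least positive integer t for which t has exactly 3 positive divisors but the claim fails.
For t = 4, 9, 25, 49, 121 the conclusion holds.
t = 169: τ(169) = 3; 169 ≥ 135.

t = 169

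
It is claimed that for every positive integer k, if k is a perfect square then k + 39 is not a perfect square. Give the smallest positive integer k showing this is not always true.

Check each positive integer k in order until k is a perfect square but k + 39 is a perfect square.
k = 1: 1 + 39 = 40, not a perfect square.
k = 4: 4 + 39 = 43, not a perfect square.
k = 9: 9 + 39 = 48, not a perfect square.
k = 16: 16 + 39 = 55, not a perfect square.
k = 25: 25 = 5² and 25 + 39 = 64 = 8².
Hence k = 25 is a counterexample.

k = 25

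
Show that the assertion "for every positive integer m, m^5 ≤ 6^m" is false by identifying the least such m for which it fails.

We need the least positive integer m for which m^5 > 6^m.
For m = 1, 2 the conclusion holds.
m = 3: m^5 = 243 and 6^m = 216, so 243 > 216.
Thus m = 3 disproves the claim, and no smaller m works.

m = 3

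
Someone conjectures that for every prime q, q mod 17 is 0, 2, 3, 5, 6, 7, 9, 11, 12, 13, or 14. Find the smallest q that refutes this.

q = 59

We need the least prime q for which the claim fails.
For q = 2, 3, 5, 7, …, 43, 47, 53 the conclusion holds.
q = 59: 59 mod 17 = 8 — not in {0, 2, 3, 5, 6, 7, 9, 11, 12, 13, 14}.
Hence q = 59 is a counterexample.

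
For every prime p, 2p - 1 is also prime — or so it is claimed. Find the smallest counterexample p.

A counterexample is any prime p such that 2p - 1 is not prime; we check each in order.
For p = 2, 3 the conclusion holds.
p = 5: 2p - 1 = 9 = 3 × 3, not prime.
So p = 5 is the smallest counterexample.

p = 5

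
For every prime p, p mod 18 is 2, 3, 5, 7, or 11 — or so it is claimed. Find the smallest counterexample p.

p = 13

Check each prime p in order until the claim fails.
p = 2: 2 mod 18 = 2.
p = 3: 3 mod 18 = 3.
p = 5: 5 mod 18 = 5.
p = 7: 7 mod 18 = 7.
p = 11: 11 mod 18 = 11.
p = 13: 13 mod 18 = 13 — not in {2, 3, 5, 7, 11}.
So p = 13 is the smallest counterexample.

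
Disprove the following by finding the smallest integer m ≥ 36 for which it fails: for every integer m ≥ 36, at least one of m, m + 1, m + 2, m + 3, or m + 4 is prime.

For m = 36, 37, 38, 39, …, 45, 46, 47 the conclusion holds.
m = 48: 48 = 2 × 24; 49 = 7 × 7; 50 = 2 × 25; 51 = 3 × 17; 52 = 2 × 26 — all composite.

m = 48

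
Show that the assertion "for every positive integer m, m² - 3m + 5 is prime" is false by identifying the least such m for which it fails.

We need the least positive integer m for which m² - 3m + 5 is not prime.
For m = 1, 2, 3 the conclusion holds.
m = 4: m² - 3m + 5 = 9 = 3 × 3, composite.
Thus m = 4 disproves the claim, and no smaller m works.

m = 4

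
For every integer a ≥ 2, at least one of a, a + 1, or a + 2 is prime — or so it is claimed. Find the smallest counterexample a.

a = 8

A counterexample is any integer a ≥ 2 such that a, a + 1, a + 2 are all composite; we check each in order.
a = 2: 2 is prime.
a = 3: 3 is prime.
a = 4: 5 is prime.
a = 5: 5 is prime.
a = 6: 7 is prime.
a = 7: 7 is prime.
a = 8: 8 = 2 × 4; 9 = 3 × 3; 10 = 2 × 5 — all composite.
So a = 8 is the smallest counterexample.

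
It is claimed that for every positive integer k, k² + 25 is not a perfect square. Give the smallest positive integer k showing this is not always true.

k = 12

Check each positive integer k in order until k² + 25 is a perfect square.
The first 11 eligible values, up to k = 11, all satisfy the conclusion.
k = 12: 12² + 25 = 169 = 13², a perfect square.
Hence k = 12 is a counterexample.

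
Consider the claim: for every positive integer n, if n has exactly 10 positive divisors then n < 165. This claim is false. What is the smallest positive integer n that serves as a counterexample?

The first 4 eligible values, up to n = 162, all satisfy the conclusion.
n = 176: τ(176) = 10; 176 ≥ 165.

n = 176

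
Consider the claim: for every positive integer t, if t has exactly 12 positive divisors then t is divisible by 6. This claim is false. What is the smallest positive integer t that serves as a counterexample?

The first 8 eligible values, up to t = 132, all satisfy the conclusion.
t = 140: τ(140) = 12; 140 mod 6 = 2.
Hence t = 140 is a counterexample.

t = 140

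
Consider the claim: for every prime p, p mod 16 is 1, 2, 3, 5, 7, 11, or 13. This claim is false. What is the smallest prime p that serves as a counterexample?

The first 10 eligible values, up to p = 29, all satisfy the conclusion.
p = 31: 31 mod 16 = 15 — not in {1, 2, 3, 5, 7, 11, 13}.
Hence p = 31 is a counterexample.

p = 31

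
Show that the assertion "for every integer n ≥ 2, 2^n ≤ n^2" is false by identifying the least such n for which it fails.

Check each integer n ≥ 2 in order until 2^n > n^2.
n = 2: 2^n = 4 and n^2 = 4, so 4 ≤ 4.
n = 3: 2^n = 8 and n^2 = 9, so 8 ≤ 9.
n = 4: 2^n = 16 and n^2 = 16, so 16 ≤ 16.
n = 5: 2^n = 32 and n^2 = 25, so 32 > 25.

n = 5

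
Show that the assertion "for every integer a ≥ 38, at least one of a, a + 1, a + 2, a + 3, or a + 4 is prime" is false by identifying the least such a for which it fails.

a = 48

A counterexample is any integer a ≥ 38 such that a, a + 1, a + 2, a + 3, a + 4 are all composite; we check each in order.
For a = 38, 39, 40, 41, 42, 43, 44, 45, 46, 47 the conclusion holds.
a = 48: 48 = 2 × 24; 49 = 7 × 7; 50 = 2 × 25; 51 = 3 × 17; 52 = 2 × 26 — all composite.
So a = 48 is the smallest counterexample.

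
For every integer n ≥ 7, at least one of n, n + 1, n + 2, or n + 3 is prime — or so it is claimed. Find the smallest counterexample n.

n = 24

We need the least integer n ≥ 7 for which n, n + 1, n + 2, n + 3 are all composite.
For n = 7, 8, 9, 10, …, 21, 22, 23 the conclusion holds.
n = 24: 24 = 2 × 12; 25 = 5 × 5; 26 = 2 × 13; 27 = 3 × 9 — all composite.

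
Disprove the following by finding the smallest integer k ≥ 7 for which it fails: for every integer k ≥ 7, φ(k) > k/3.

We need the least integer k ≥ 7 for which the claim fails.
For k = 7, 8, 9, 10, 11 the conclusion holds.
k = 12: φ(12) = 4 and 12/3 = 4, so φ(12) ≤ 12/3.
Thus k = 12 disproves the claim, and no smaller k works.

k = 12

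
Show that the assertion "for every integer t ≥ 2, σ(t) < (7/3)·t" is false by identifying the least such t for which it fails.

t = 12

We need the least integer t ≥ 2 for which the claim fails.
For t = 2, 3, 4, 5, 6, 7, 8, 9, 10, 11 the conclusion holds.
t = 12: σ(12) = 28; 28 ≥ 28.
So t = 12 is the smallest counterexample.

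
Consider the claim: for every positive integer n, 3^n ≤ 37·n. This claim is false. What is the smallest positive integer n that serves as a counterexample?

n = 5

n = 1: 3^n = 3 and 37·n = 37, so 3 ≤ 37.
n = 2: 3^n = 9 and 37·n = 74, so 9 ≤ 74.
n = 3: 3^n = 27 and 37·n = 111, so 27 ≤ 111.
n = 4: 3^n = 81 and 37·n = 148, so 81 ≤ 148.
n = 5: 3^n = 243 and 37·n = 185, so 243 > 185.
So n = 5 is the smallest counterexample.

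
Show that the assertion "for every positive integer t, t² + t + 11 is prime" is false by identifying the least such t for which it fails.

We need the least positive integer t for which t² + t + 11 is not prime.
For t = 1, 2, 3, 4, 5, 6, 7, 8, 9 the conclusion holds.
t = 10: t² + t + 11 = 121 = 11 × 11, composite.
Thus t = 10 disproves the claim, and no smaller t works.

t = 10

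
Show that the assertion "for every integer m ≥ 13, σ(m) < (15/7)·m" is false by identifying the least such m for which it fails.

m = 13: σ(13) = 14; 14 < 195/7.
m = 14: σ(14) = 24; 24 < 30.
m = 15: σ(15) = 24; 24 < 225/7.
m = 16: σ(16) = 31; 31 < 240/7.
m = 17: σ(17) = 18; 18 < 255/7.
m = 18: σ(18) = 39; 39 ≥ 270/7.
So m = 18 is the smallest counterexample.

m = 18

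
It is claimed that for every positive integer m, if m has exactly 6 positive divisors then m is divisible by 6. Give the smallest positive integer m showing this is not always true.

For m = 12, 18 the conclusion holds.
m = 20: τ(20) = 6; 20 mod 6 = 2.

m = 20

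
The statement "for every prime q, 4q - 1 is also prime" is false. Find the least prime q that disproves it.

q = 7

Check each prime q in order until 4q - 1 is not prime.
For q = 2, 3, 5 the conclusion holds.
q = 7: 4q - 1 = 27 = 3 × 9, not prime.
So q = 7 is the smallest counterexample.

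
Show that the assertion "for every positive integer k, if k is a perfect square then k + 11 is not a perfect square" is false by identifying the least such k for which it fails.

k = 25

The first 4 eligible values, up to k = 16, all satisfy the conclusion.
k = 25: 25 = 5² and 25 + 11 = 36 = 6².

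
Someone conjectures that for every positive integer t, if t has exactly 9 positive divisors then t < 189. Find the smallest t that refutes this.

Check each positive integer t in order until t has exactly 9 positive divisors but the claim fails.
For t = 36, 100 the conclusion holds.
t = 196: τ(196) = 9; 196 ≥ 189.
Thus t = 196 disproves the claim, and no smaller t works.

t = 196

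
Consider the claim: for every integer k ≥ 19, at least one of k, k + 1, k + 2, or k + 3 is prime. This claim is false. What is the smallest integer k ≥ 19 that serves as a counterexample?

k = 24

A counterexample is any integer k ≥ 19 such that k, k + 1, k + 2, k + 3 are all composite; we check each in order.
The first 5 eligible values, up to k = 23, all satisfy the conclusion.
k = 24: 24 = 2 × 12; 25 = 5 × 5; 26 = 2 × 13; 27 = 3 × 9 — all composite.
Thus k = 24 disproves the claim, and no smaller k works.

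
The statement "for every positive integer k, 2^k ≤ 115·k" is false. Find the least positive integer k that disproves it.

Check each positive integer k in order until 2^k > 115·k.
The first 10 eligible values, up to k = 10, all satisfy the conclusion.
k = 11: 2^k = 2048 and 115·k = 1265, so 2048 > 1265.

k = 11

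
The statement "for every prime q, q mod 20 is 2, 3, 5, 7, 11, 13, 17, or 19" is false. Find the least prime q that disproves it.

Check each prime q in order until the claim fails.
For q = 2, 3, 5, 7, 11, 13, 17, 19, 23 the conclusion holds.
q = 29: 29 mod 20 = 9 — not in {2, 3, 5, 7, 11, 13, 17, 19}.
Thus q = 29 disproves the claim, and no smaller q works.

q = 29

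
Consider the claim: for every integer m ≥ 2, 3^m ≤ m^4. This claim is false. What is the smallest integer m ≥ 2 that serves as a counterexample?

m = 8

Check each integer m ≥ 2 in order until 3^m > m^4.
The first 6 eligible values, up to m = 7, all satisfy the conclusion.
m = 8: 3^m = 6561 and m^4 = 4096, so 6561 > 4096.
Thus m = 8 disproves the claim, and no smaller m works.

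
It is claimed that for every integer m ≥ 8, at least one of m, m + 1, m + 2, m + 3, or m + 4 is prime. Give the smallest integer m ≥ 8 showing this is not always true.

m = 24

We need the least integer m ≥ 8 for which m, m + 1, m + 2, m + 3, m + 4 are all composite.
For m = 8, 9, 10, 11, …, 21, 22, 23 the conclusion holds.
m = 24: 24 = 2 × 12; 25 = 5 × 5; 26 = 2 × 13; 27 = 3 × 9; 28 = 2 × 14 — all composite.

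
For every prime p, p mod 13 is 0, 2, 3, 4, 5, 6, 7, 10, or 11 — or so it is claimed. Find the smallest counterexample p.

A counterexample is any prime p such that the claim fails; we check each in order.
The first 14 eligible values, up to p = 43, all satisfy the conclusion.
p = 47: 47 mod 13 = 8 — not in {0, 2, 3, 4, 5, 6, 7, 10, 11}.
Thus p = 47 disproves the claim, and no smaller p works.

p = 47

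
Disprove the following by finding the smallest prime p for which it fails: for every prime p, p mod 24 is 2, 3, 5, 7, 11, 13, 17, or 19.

Check each prime p in order until the claim fails.
The first 8 eligible values, up to p = 19, all satisfy the conclusion.
p = 23: 23 mod 24 = 23 — not in {2, 3, 5, 7, 11, 13, 17, 19}.

p = 23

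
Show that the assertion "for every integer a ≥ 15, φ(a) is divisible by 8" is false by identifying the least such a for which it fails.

Check each integer a ≥ 15 in order until φ(a) is not divisible by 8.
a = 15: φ(15) = 8; 8 mod 8 = 0.
a = 16: φ(16) = 8; 8 mod 8 = 0.
a = 17: φ(17) = 16; 16 mod 8 = 0.
a = 18: φ(18) = 6; 6 mod 8 = 6.

a = 18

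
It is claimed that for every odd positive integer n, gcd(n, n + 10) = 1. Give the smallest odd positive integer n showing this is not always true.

n = 5

Check each odd positive integer n in order until gcd(n, n + 10) > 1.
n = 1: gcd(1, 11) = 1.
n = 3: gcd(3, 13) = 1.
n = 5: gcd(5, 15) = 5.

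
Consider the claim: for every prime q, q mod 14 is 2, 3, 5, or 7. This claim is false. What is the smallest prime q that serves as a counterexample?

Check each prime q in order until the claim fails.
The first 4 eligible values, up to q = 7, all satisfy the conclusion.
q = 11: 11 mod 14 = 11 — not in {2, 3, 5, 7}.
So q = 11 is the smallest counterexample.

q = 11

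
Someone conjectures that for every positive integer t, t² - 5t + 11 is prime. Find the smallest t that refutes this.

t = 7

We need the least positive integer t for which t² - 5t + 11 is not prime.
For t = 1, 2, 3, 4, 5, 6 the conclusion holds.
t = 7: t² - 5t + 11 = 25 = 5 × 5, composite.
So t = 7 is the smallest counterexample.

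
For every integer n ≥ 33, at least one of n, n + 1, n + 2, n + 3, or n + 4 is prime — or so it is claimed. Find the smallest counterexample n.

n = 48

The first 15 eligible values, up to n = 47, all satisfy the conclusion.
n = 48: 48 = 2 × 24; 49 = 7 × 7; 50 = 2 × 25; 51 = 3 × 17; 52 = 2 × 26 — all composite.
Thus n = 48 disproves the claim, and no smaller n works.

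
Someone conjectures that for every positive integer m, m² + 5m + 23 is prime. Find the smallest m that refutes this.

m = 14

For m = 1, 2, 3, 4, …, 11, 12, 13 the conclusion holds.
m = 14: m² + 5m + 23 = 289 = 17 × 17, composite.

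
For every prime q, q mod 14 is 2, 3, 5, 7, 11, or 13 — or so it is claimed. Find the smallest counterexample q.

q = 23

A counterexample is any prime q such that the claim fails; we check each in order.
For q = 2, 3, 5, 7, 11, 13, 17, 19 the conclusion holds.
q = 23: 23 mod 14 = 9 — not in {2, 3, 5, 7, 11, 13}.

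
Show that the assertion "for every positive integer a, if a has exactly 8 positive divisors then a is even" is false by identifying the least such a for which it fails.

For a = 24, 30, 40, 42, …, 88, 102, 104 the conclusion holds.
a = 105: divisors of 105: 1, 3, 5, 7, 15, 21, 35, 105; 105 is odd.
Thus a = 105 disproves the claim, and no smaller a works.

a = 105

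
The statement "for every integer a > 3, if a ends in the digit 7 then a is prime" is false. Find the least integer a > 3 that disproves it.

A counterexample is any integer a > 3 such that a ends in the digit 7 but a is not prime; we check each in order.
For a = 7, 17 the conclusion holds.
a = 27: 27 ends in 7; 27 = 3 × 9, composite.

a = 27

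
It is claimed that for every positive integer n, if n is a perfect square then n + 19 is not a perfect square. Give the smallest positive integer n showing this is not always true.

n = 81

We need the least positive integer n for which n is a perfect square but n + 19 is a perfect square.
n = 1: 1 + 19 = 20, not a perfect square.
n = 4: 4 + 19 = 23, not a perfect square.
n = 9: 9 + 19 = 28, not a perfect square.
n = 16: 16 + 19 = 35, not a perfect square.
n = 25: 25 + 19 = 44, not a perfect square.
n = 36: 36 + 19 = 55, not a perfect square.
n = 49: 49 + 19 = 68, not a perfect square.
n = 64: 64 + 19 = 83, not a perfect square.
n = 81: 81 = 9² and 81 + 19 = 100 = 10².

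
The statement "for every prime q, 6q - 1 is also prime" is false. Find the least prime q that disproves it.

q = 11

A counterexample is any prime q such that 6q - 1 is not prime; we check each in order.
For q = 2, 3, 5, 7 the conclusion holds.
q = 11: 6q - 1 = 65 = 5 × 13, not prime.
So q = 11 is the smallest counterexample.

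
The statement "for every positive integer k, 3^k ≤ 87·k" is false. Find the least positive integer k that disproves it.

k = 6

Check each positive integer k in order until 3^k > 87·k.
The first 5 eligible values, up to k = 5, all satisfy the conclusion.
k = 6: 3^k = 729 and 87·k = 522, so 729 > 522.
Hence k = 6 is a counterexample.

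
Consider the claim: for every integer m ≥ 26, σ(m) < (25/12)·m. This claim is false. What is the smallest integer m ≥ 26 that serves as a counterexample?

m = 30

Check each integer m ≥ 26 in order until the claim fails.
m = 26: σ(26) = 42; 42 < 325/6.
m = 27: σ(27) = 40; 40 < 225/4.
m = 28: σ(28) = 56; 56 < 175/3.
m = 29: σ(29) = 30; 30 < 725/12.
m = 30: σ(30) = 72; 72 ≥ 125/2.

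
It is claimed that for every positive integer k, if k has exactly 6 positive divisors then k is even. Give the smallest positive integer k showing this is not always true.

k = 45

k = 12: divisors of 12: 1, 2, 3, 4, 6, 12; 12 is even.
k = 18: divisors of 18: 1, 2, 3, 6, 9, 18; 18 is even.
k = 20: divisors of 20: 1, 2, 4, 5, 10, 20; 20 is even.
k = 28: divisors of 28: 1, 2, 4, 7, 14, 28; 28 is even.
k = 32: divisors of 32: 1, 2, 4, 8, 16, 32; 32 is even.
k = 44: divisors of 44: 1, 2, 4, 11, 22, 44; 44 is even.
k = 45: divisors of 45: 1, 3, 5, 9, 15, 45; 45 is odd.
Hence k = 45 is a counterexample.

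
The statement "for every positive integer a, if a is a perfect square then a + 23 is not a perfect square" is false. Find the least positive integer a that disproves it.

a = 121

For a = 1, 4, 9, 16, 25, 36, 49, 64, 81, 100 the conclusion holds.
a = 121: 121 = 11² and 121 + 23 = 144 = 12².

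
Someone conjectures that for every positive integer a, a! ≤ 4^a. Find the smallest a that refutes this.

We need the least positive integer a for which a! > 4^a.
a = 1: a! = 1 and 4^a = 4, so 1 ≤ 4.
a = 2: a! = 2 and 4^a = 16, so 2 ≤ 16.
a = 3: a! = 6 and 4^a = 64, so 6 ≤ 64.
a = 4: a! = 24 and 4^a = 256, so 24 ≤ 256.
a = 5: a! = 120 and 4^a = 1024, so 120 ≤ 1024.
a = 6: a! = 720 and 4^a = 4096, so 720 ≤ 4096.
a = 7: a! = 5040 and 4^a = 16384, so 5040 ≤ 16384.
a = 8: a! = 40320 and 4^a = 65536, so 40320 ≤ 65536.
a = 9: a! = 362880 and 4^a = 262144, so 362880 > 262144.

a = 9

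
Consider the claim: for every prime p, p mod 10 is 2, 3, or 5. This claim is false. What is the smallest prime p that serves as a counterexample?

Check each prime p in order until the claim fails.
p = 2: 2 mod 10 = 2.
p = 3: 3 mod 10 = 3.
p = 5: 5 mod 10 = 5.
p = 7: 7 mod 10 = 7 — not in {2, 3, 5}.
So p = 7 is the smallest counterexample.

p = 7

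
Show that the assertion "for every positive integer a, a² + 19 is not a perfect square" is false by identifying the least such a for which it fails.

A counterexample is any positive integer a such that a² + 19 is a perfect square; we check each in order.
For a = 1, 2, 3, 4, 5, 6, 7, 8 the conclusion holds.
a = 9: 9² + 19 = 100 = 10², a perfect square.
Thus a = 9 disproves the claim, and no smaller a works.

a = 9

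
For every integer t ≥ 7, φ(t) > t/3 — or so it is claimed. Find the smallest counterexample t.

A counterexample is any integer t ≥ 7 such that the claim fails; we check each in order.
The first 5 eligible values, up to t = 11, all satisfy the conclusion.
t = 12: φ(12) = 4 and 12/3 = 4, so φ(12) ≤ 12/3.

t = 12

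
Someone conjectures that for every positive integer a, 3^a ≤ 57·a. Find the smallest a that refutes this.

a = 1: 3^a = 3 and 57·a = 57, so 3 ≤ 57.
a = 2: 3^a = 9 and 57·a = 114, so 9 ≤ 114.
a = 3: 3^a = 27 and 57·a = 171, so 27 ≤ 171.
a = 4: 3^a = 81 and 57·a = 228, so 81 ≤ 228.
a = 5: 3^a = 243 and 57·a = 285, so 243 ≤ 285.
a = 6: 3^a = 729 and 57·a = 342, so 729 > 342.

a = 6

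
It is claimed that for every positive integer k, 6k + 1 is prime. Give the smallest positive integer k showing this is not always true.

k = 4

For k = 1, 2, 3 the conclusion holds.
k = 4: 6k + 1 = 25 = 5 × 5, composite.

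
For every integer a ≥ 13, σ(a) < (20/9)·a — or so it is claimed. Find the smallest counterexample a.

a = 24

For a = 13, 14, 15, 16, …, 21, 22, 23 the conclusion holds.
a = 24: σ(24) = 60; 60 ≥ 160/3.
So a = 24 is the smallest counterexample.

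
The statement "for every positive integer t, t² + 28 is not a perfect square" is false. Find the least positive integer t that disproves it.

Check each positive integer t in order until t² + 28 is a perfect square.
For t = 1, 2, 3, 4, 5 the conclusion holds.
t = 6: 6² + 28 = 64 = 8², a perfect square.
So t = 6 is the smallest counterexample.

t = 6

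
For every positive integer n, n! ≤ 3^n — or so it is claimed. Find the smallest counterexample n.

n = 7

A counterexample is any positive integer n such that n! > 3^n; we check each in order.
For n = 1, 2, 3, 4, 5, 6 the conclusion holds.
n = 7: n! = 5040 and 3^n = 2187, so 5040 > 2187.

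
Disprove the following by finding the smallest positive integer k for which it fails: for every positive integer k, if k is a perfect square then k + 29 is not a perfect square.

For k = 1, 4, 9, 16, …, 121, 144, 169 the conclusion holds.
k = 196: 196 = 14² and 196 + 29 = 225 = 15².
Thus k = 196 disproves the claim, and no smaller k works.

k = 196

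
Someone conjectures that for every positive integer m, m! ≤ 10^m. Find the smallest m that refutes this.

m = 25

Check each positive integer m in order until m! > 10^m.
The first 24 eligible values, up to m = 24, all satisfy the conclusion.
m = 25: m! = 15511210043330985984000000 and 10^m = 10000000000000000000000000, so 15511210043330985984000000 > 10000000000000000000000000.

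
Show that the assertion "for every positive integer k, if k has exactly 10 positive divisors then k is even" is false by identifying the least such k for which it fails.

We need the least positive integer k for which k has exactly 10 positive divisors but k is odd.
For k = 48, 80, 112, 162, 176, 208, 272, 304, 368 the conclusion holds.
k = 405: divisors of 405: 10 divisors; 405 is odd.

k = 405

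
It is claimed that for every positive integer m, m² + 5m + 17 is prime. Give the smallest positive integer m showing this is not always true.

m = 8

For m = 1, 2, 3, 4, 5, 6, 7 the conclusion holds.
m = 8: m² + 5m + 17 = 121 = 11 × 11, composite.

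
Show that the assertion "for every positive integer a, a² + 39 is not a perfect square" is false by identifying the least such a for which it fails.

We need the least positive integer a for which a² + 39 is a perfect square.
The first 4 eligible values, up to a = 4, all satisfy the conclusion.
a = 5: 5² + 39 = 64 = 8², a perfect square.
So a = 5 is the smallest counterexample.

a = 5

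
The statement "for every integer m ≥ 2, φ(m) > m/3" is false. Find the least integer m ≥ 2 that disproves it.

m = 6

For m = 2, 3, 4, 5 the conclusion holds.
m = 6: φ(6) = 2 and 6/3 = 2, so φ(6) ≤ 6/3.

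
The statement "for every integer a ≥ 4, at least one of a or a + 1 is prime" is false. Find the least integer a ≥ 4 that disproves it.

Check each integer a ≥ 4 in order until a, a + 1 are both composite.
The first 4 eligible values, up to a = 7, all satisfy the conclusion.
a = 8: 8 = 2 × 4; 9 = 3 × 3 — both composite.
Thus a = 8 disproves the claim, and no smaller a works.

a = 8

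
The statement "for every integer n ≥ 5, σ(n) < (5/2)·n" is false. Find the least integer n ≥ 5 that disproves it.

We need the least integer n ≥ 5 for which the claim fails.
For n = 5, 6, 7, 8, …, 21, 22, 23 the conclusion holds.
n = 24: σ(24) = 60; 60 ≥ 60.
So n = 24 is the smallest counterexample.

n = 24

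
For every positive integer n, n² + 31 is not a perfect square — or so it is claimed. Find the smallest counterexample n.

Check each positive integer n in order until n² + 31 is a perfect square.
For n = 1, 2, 3, 4, …, 12, 13, 14 the conclusion holds.
n = 15: 15² + 31 = 256 = 16², a perfect square.
Hence n = 15 is a counterexample.

n = 15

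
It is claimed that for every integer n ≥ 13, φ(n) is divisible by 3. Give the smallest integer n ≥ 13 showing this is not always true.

n = 15

A counterexample is any integer n ≥ 13 such that φ(n) is not divisible by 3; we check each in order.
n = 13: φ(13) = 12; 12 mod 3 = 0.
n = 14: φ(14) = 6; 6 mod 3 = 0.
n = 15: φ(15) = 8; 8 mod 3 = 2.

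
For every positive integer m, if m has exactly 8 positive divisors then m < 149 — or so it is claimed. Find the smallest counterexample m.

m = 152

Check each positive integer m in order until m has exactly 8 positive divisors but the claim fails.
For m = 24, 30, 40, 42, …, 135, 136, 138 the conclusion holds.
m = 152: τ(152) = 8; 152 ≥ 149.
So m = 152 is the smallest counterexample.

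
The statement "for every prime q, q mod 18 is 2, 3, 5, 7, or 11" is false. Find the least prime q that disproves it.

We need the least prime q for which the claim fails.
For q = 2, 3, 5, 7, 11 the conclusion holds.
q = 13: 13 mod 18 = 13 — not in {2, 3, 5, 7, 11}.

q = 13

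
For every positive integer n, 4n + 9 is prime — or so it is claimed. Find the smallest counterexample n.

n = 3

For n = 1, 2 the conclusion holds.
n = 3: 4n + 9 = 21 = 3 × 7, composite.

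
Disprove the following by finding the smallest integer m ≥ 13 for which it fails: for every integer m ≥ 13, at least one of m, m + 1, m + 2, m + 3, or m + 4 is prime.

For m = 13, 14, 15, 16, …, 21, 22, 23 the conclusion holds.
m = 24: 24 = 2 × 12; 25 = 5 × 5; 26 = 2 × 13; 27 = 3 × 9; 28 = 2 × 14 — all composite.

m = 24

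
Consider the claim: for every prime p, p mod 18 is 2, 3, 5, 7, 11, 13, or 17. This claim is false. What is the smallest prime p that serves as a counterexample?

p = 19

A counterexample is any prime p such that the claim fails; we check each in order.
For p = 2, 3, 5, 7, 11, 13, 17 the conclusion holds.
p = 19: 19 mod 18 = 1 — not in {2, 3, 5, 7, 11, 13, 17}.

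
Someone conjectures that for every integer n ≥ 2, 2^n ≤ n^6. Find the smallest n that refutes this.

For n = 2, 3, 4, 5, …, 27, 28, 29 the conclusion holds.
n = 30: 2^n = 1073741824 and n^6 = 729000000, so 1073741824 > 729000000.

n = 30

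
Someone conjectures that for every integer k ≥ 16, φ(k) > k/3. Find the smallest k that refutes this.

A counterexample is any integer k ≥ 16 such that the claim fails; we check each in order.
k = 16: φ(16) = 8 and 16/3 = 16/3, so φ(16) > 16/3.
k = 17: φ(17) = 16 and 17/3 = 17/3, so φ(17) > 17/3.
k = 18: φ(18) = 6 and 18/3 = 6, so φ(18) ≤ 18/3.
Thus k = 18 disproves the claim, and no smaller k works.

k = 18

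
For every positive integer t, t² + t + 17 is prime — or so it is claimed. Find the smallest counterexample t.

t = 16

We need the least positive integer t for which t² + t + 17 is not prime.
For t = 1, 2, 3, 4, …, 13, 14, 15 the conclusion holds.
t = 16: t² + t + 17 = 289 = 17 × 17, composite.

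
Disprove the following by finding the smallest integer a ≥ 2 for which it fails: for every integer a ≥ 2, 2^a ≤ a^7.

a = 37

For a = 2, 3, 4, 5, …, 34, 35, 36 the conclusion holds.
a = 37: 2^a = 137438953472 and a^7 = 94931877133, so 137438953472 > 94931877133.
Hence a = 37 is a counterexample.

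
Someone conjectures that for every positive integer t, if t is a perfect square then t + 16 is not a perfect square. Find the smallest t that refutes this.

We need the least positive integer t for which t is a perfect square but t + 16 is a perfect square.
For t = 1, 4 the conclusion holds.
t = 9: 9 = 3² and 9 + 16 = 25 = 5².

t = 9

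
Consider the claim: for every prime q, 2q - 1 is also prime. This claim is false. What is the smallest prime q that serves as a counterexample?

Check each prime q in order until 2q - 1 is not prime.
q = 2: 2q - 1 = 3, prime.
q = 3: 2q - 1 = 5, prime.
q = 5: 2q - 1 = 9 = 3 × 3, not prime.
Hence q = 5 is a counterexample.

q = 5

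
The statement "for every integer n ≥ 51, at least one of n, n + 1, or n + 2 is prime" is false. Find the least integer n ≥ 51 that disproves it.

n = 51: 53 is prime.
n = 52: 53 is prime.
n = 53: 53 is prime.
n = 54: 54 = 2 × 27; 55 = 5 × 11; 56 = 2 × 28 — all composite.
Thus n = 54 disproves the claim, and no smaller n works.

n = 54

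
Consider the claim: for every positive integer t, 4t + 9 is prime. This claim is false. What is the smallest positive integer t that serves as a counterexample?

t = 3

t = 1: 4t + 9 = 13, prime.
t = 2: 4t + 9 = 17, prime.
t = 3: 4t + 9 = 21 = 3 × 7, composite.
So t = 3 is the smallest counterexample.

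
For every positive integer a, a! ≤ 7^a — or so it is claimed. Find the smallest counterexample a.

For a = 1, 2, 3, 4, …, 14, 15, 16 the conclusion holds.
a = 17: a! = 355687428096000 and 7^a = 232630513987207, so 355687428096000 > 232630513987207.

a = 17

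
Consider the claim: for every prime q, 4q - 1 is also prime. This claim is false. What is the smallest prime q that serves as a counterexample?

q = 7

We need the least prime q for which 4q - 1 is not prime.
For q = 2, 3, 5 the conclusion holds.
q = 7: 4q - 1 = 27 = 3 × 9, not prime.
So q = 7 is the smallest counterexample.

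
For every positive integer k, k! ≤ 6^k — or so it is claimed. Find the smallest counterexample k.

The first 13 eligible values, up to k = 13, all satisfy the conclusion.
k = 14: k! = 87178291200 and 6^k = 78364164096, so 87178291200 > 78364164096.
Thus k = 14 disproves the claim, and no smaller k works.

k = 14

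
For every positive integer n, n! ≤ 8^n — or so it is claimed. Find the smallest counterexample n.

n = 20

We need the least positive integer n for which n! > 8^n.
The first 19 eligible values, up to n = 19, all satisfy the conclusion.
n = 20: n! = 2432902008176640000 and 8^n = 1152921504606846976, so 2432902008176640000 > 1152921504606846976.
Thus n = 20 disproves the claim, and no smaller n works.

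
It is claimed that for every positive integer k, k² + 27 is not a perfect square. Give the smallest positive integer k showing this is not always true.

k = 3

k = 1: 1² + 27 = 28, not a perfect square.
k = 2: 2² + 27 = 31, not a perfect square.
k = 3: 3² + 27 = 36 = 6², a perfect square.
So k = 3 is the smallest counterexample.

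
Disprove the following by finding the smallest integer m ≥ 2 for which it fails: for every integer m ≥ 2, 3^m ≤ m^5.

m = 11

We need the least integer m ≥ 2 for which 3^m > m^5.
For m = 2, 3, 4, 5, 6, 7, 8, 9, 10 the conclusion holds.
m = 11: 3^m = 177147 and m^5 = 161051, so 177147 > 161051.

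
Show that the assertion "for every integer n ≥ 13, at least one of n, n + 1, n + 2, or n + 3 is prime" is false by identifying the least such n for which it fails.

n = 24

The first 11 eligible values, up to n = 23, all satisfy the conclusion.
n = 24: 24 = 2 × 12; 25 = 5 × 5; 26 = 2 × 13; 27 = 3 × 9 — all composite.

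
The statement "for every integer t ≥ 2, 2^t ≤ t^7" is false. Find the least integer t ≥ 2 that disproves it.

t = 37

For t = 2, 3, 4, 5, …, 34, 35, 36 the conclusion holds.
t = 37: 2^t = 137438953472 and t^7 = 94931877133, so 137438953472 > 94931877133.
Hence t = 37 is a counterexample.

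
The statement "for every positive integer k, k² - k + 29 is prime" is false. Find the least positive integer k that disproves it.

We need the least positive integer k for which k² - k + 29 is not prime.
For k = 1, 2 the conclusion holds.
k = 3: k² - k + 29 = 35 = 5 × 7, composite.
Hence k = 3 is a counterexample.

k = 3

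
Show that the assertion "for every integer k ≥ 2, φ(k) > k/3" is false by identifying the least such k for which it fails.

k = 6

The first 4 eligible values, up to k = 5, all satisfy the conclusion.
k = 6: φ(6) = 2 and 6/3 = 2, so φ(6) ≤ 6/3.
So k = 6 is the smallest counterexample.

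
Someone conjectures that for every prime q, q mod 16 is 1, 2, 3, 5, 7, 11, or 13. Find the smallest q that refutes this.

q = 31

A counterexample is any prime q such that the claim fails; we check each in order.
The first 10 eligible values, up to q = 29, all satisfy the conclusion.
q = 31: 31 mod 16 = 15 — not in {1, 2, 3, 5, 7, 11, 13}.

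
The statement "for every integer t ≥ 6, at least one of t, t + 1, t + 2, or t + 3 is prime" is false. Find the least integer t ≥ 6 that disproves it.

A counterexample is any integer t ≥ 6 such that t, t + 1, t + 2, t + 3 are all composite; we check each in order.
For t = 6, 7, 8, 9, …, 21, 22, 23 the conclusion holds.
t = 24: 24 = 2 × 12; 25 = 5 × 5; 26 = 2 × 13; 27 = 3 × 9 — all composite.

t = 24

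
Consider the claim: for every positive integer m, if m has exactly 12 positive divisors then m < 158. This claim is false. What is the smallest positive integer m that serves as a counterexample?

m = 160

We need the least positive integer m for which m has exactly 12 positive divisors but the claim fails.
For m = 60, 72, 84, 90, …, 140, 150, 156 the conclusion holds.
m = 160: τ(160) = 12; 160 ≥ 158.
So m = 160 is the smallest counterexample.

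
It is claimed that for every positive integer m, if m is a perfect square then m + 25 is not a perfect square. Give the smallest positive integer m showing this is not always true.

m = 144

For m = 1, 4, 9, 16, …, 81, 100, 121 the conclusion holds.
m = 144: 144 = 12² and 144 + 25 = 169 = 13².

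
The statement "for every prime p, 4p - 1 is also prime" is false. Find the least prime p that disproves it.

p = 7

For p = 2, 3, 5 the conclusion holds.
p = 7: 4p - 1 = 27 = 3 × 9, not prime.
Thus p = 7 disproves the claim, and no smaller p works.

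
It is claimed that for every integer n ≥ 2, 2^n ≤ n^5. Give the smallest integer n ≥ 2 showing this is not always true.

n = 23

We need the least integer n ≥ 2 for which 2^n > n^5.
For n = 2, 3, 4, 5, …, 20, 21, 22 the conclusion holds.
n = 23: 2^n = 8388608 and n^5 = 6436343, so 8388608 > 6436343.
So n = 23 is the smallest counterexample.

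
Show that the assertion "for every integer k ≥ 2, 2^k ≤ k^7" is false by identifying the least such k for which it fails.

k = 37

For k = 2, 3, 4, 5, …, 34, 35, 36 the conclusion holds.
k = 37: 2^k = 137438953472 and k^7 = 94931877133, so 137438953472 > 94931877133.
Thus k = 37 disproves the claim, and no smaller k works.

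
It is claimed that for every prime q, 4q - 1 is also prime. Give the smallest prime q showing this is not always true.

q = 7

We need the least prime q for which 4q - 1 is not prime.
q = 2: 4q - 1 = 7, prime.
q = 3: 4q - 1 = 11, prime.
q = 5: 4q - 1 = 19, prime.
q = 7: 4q - 1 = 27 = 3 × 9, not prime.
Thus q = 7 disproves the claim, and no smaller q works.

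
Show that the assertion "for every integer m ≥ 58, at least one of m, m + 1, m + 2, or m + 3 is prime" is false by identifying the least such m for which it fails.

A counterexample is any integer m ≥ 58 such that m, m + 1, m + 2, m + 3 are all composite; we check each in order.
m = 58: 59 is prime.
m = 59: 59 is prime.
m = 60: 61 is prime.
m = 61: 61 is prime.
m = 62: 62 = 2 × 31; 63 = 3 × 21; 64 = 2 × 32; 65 = 5 × 13 — all composite.
So m = 62 is the smallest counterexample.

m = 62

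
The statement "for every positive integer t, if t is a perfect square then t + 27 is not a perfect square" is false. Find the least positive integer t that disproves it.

t = 9

Check each positive integer t in order until t is a perfect square but t + 27 is a perfect square.
For t = 1, 4 the conclusion holds.
t = 9: 9 = 3² and 9 + 27 = 36 = 6².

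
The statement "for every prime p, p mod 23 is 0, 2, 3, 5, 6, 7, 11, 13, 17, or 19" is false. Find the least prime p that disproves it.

p = 31

For p = 2, 3, 5, 7, 11, 13, 17, 19, 23, 29 the conclusion holds.
p = 31: 31 mod 23 = 8 — not in {0, 2, 3, 5, 6, 7, 11, 13, 17, 19}.
Hence p = 31 is a counterexample.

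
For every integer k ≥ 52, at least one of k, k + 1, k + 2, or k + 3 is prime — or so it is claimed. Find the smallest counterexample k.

A counterexample is any integer k ≥ 52 such that k, k + 1, k + 2, k + 3 are all composite; we check each in order.
k = 52: 53 is prime.
k = 53: 53 is prime.
k = 54: 54 = 2 × 27; 55 = 5 × 11; 56 = 2 × 28; 57 = 3 × 19 — all composite.
Thus k = 54 disproves the claim, and no smaller k works.

k = 54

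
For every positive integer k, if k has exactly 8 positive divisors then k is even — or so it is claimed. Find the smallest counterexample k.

A counterexample is any positive integer k such that k has exactly 8 positive divisors but k is odd; we check each in order.
The first 12 eligible values, up to k = 104, all satisfy the conclusion.
k = 105: divisors of 105: 1, 3, 5, 7, 15, 21, 35, 105; 105 is odd.

k = 105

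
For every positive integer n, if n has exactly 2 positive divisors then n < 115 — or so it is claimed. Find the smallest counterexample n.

Check each positive integer n in order until n has exactly 2 positive divisors but the claim fails.
The first 30 eligible values, up to n = 113, all satisfy the conclusion.
n = 127: τ(127) = 2; 127 ≥ 115.

n = 127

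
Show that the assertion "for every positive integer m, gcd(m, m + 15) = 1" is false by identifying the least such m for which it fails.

m = 3

We need the least positive integer m for which gcd(m, m + 15) > 1.
m = 1: gcd(1, 16) = 1.
m = 2: gcd(2, 17) = 1.
m = 3: gcd(3, 18) = 3.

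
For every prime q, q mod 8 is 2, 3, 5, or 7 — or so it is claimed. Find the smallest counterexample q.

A counterexample is any prime q such that the claim fails; we check each in order.
q = 2: 2 mod 8 = 2.
q = 3: 3 mod 8 = 3.
q = 5: 5 mod 8 = 5.
q = 7: 7 mod 8 = 7.
q = 11: 11 mod 8 = 3.
q = 13: 13 mod 8 = 5.
q = 17: 17 mod 8 = 1 — not in {2, 3, 5, 7}.
So q = 17 is the smallest counterexample.

q = 17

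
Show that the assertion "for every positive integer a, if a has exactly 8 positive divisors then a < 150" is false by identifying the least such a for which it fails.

a = 152

A counterexample is any positive integer a such that a has exactly 8 positive divisors but the claim fails; we check each in order.
For a = 24, 30, 40, 42, …, 135, 136, 138 the conclusion holds.
a = 152: τ(152) = 8; 152 ≥ 150.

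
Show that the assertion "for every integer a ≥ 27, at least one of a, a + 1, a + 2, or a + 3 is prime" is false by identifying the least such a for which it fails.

a = 32

We need the least integer a ≥ 27 for which a, a + 1, a + 2, a + 3 are all composite.
For a = 27, 28, 29, 30, 31 the conclusion holds.
a = 32: 32 = 2 × 16; 33 = 3 × 11; 34 = 2 × 17; 35 = 5 × 7 — all composite.
Hence a = 32 is a counterexample.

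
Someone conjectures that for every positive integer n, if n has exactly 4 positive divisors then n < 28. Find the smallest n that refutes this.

A counterexample is any positive integer n such that n has exactly 4 positive divisors but the claim fails; we check each in order.
For n = 6, 8, 10, 14, 15, 21, 22, 26, 27 the conclusion holds.
n = 33: τ(33) = 4; 33 ≥ 28.

n = 33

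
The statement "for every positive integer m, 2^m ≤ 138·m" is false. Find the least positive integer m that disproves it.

The first 10 eligible values, up to m = 10, all satisfy the conclusion.
m = 11: 2^m = 2048 and 138·m = 1518, so 2048 > 1518.
Hence m = 11 is a counterexample.

m = 11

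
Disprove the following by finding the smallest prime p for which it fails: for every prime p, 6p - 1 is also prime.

Check each prime p in order until 6p - 1 is not prime.
For p = 2, 3, 5, 7 the conclusion holds.
p = 11: 6p - 1 = 65 = 5 × 13, not prime.
Hence p = 11 is a counterexample.

p = 11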